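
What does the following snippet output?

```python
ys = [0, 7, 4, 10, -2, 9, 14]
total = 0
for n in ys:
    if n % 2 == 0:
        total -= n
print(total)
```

-26

n=0: even, total = 0-0 = 0
n=7: not even
n=4: even, total = 0-4 = -4
n=10: even, total = (-4)-10 = -14
n=-2: even, total = (-14)-(-2) = -12
n=9: not even
n=14: even, total = (-12)-14 = -26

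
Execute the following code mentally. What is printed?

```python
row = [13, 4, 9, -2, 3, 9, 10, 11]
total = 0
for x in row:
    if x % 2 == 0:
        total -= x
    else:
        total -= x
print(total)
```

-57

x=13: not even, total = 0-13 = -13
x=4: even, total = (-13)-4 = -17
x=9: not even, total = (-17)-9 = -26
x=-2: even, total = (-26)-(-2) = -24
x=3: not even, total = (-24)-3 = -27
x=9: not even, total = (-27)-9 = -36
x=10: even, total = (-36)-10 = -46
x=11: not even, total = (-46)-11 = -57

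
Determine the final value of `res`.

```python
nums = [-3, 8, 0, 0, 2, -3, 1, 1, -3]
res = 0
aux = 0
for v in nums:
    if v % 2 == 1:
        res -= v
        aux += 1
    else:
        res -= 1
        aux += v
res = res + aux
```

v=-3: odd, res = 0-(-3) = 3; aux=1
v=8: not odd, res = 3-1 = 2; aux=9
v=0: not odd, res = 2-1 = 1; aux=9
v=0: not odd, res = 1-1 = 0; aux=9
v=2: not odd, res = 0-1 = -1; aux=11
v=-3: odd, res = (-1)-(-3) = 2; aux=12
v=1: odd, res = 2-1 = 1; aux=13
v=1: odd, res = 1-1 = 0; aux=14
v=-3: odd, res = 0-(-3) = 3; aux=15
res+aux = 3+15 = 18

18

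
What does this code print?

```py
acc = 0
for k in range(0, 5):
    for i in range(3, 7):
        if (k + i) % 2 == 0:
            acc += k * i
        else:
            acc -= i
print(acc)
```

k=0,i=3: odd sum, acc = 0-3 = -3
k=0,i=4: even sum, acc = (-3)+0 = -3
k=0,i=5: odd sum, acc = (-3)-5 = -8
k=0,i=6: even sum, acc = (-8)+0 = -8
k=1,i=3: even sum, acc = (-8)+3 = -5
k=1,i=4: odd sum, acc = (-5)-4 = -9
k=1,i=5: even sum, acc = (-9)+5 = -4
k=1,i=6: odd sum, acc = (-4)-6 = -10
k=2,i=3: odd sum, acc = (-10)-3 = -13
k=2,i=4: even sum, acc = (-13)+8 = -5
k=2,i=5: odd sum, acc = (-5)-5 = -10
k=2,i=6: even sum, acc = (-10)+12 = 2
k=3,i=3: even sum, acc = 2+9 = 11
k=3,i=4: odd sum, acc = 11-4 = 7
k=3,i=5: even sum, acc = 7+15 = 22
k=3,i=6: odd sum, acc = 22-6 = 16
k=4,i=3: odd sum, acc = 16-3 = 13
k=4,i=4: even sum, acc = 13+16 = 29
k=4,i=5: odd sum, acc = 29-5 = 24
k=4,i=6: even sum, acc = 24+24 = 48

48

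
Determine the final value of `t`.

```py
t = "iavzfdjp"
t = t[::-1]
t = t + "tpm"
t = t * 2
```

reverse → 'pjdfzvai'
+ 'tpm' → 'pjdfzvaitpm'
repeat ×2 → 'pjdfzvaitpmpjdfzvaitpm'

'pjdfzvaitpmpjdfzvaitpm'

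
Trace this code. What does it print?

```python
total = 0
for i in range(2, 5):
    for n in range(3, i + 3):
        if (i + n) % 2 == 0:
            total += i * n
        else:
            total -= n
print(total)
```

i=2,n=3: odd sum, total = 0-3 = -3
i=2,n=4: even sum, total = (-3)+8 = 5
i=3,n=3: even sum, total = 5+9 = 14
i=3,n=4: odd sum, total = 14-4 = 10
i=3,n=5: even sum, total = 10+15 = 25
i=4,n=3: odd sum, total = 25-3 = 22
i=4,n=4: even sum, total = 22+16 = 38
i=4,n=5: odd sum, total = 38-5 = 33
i=4,n=6: even sum, total = 33+24 = 57

57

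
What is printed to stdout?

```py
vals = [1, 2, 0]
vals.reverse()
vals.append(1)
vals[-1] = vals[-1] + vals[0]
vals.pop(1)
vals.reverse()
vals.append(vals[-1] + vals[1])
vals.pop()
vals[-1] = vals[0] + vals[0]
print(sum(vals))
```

reverse → [0, 2, 1]
append 1 → [0, 2, 1, 1]
vals[-1] = vals[-1]+vals[0] = 1+0 = 1 → [0, 2, 1, 1]
pop(1) removes 2 → [0, 1, 1]
reverse → [1, 1, 0]
append vals[-1]+vals[1] = 0+1 = 1 → [1, 1, 0, 1]
pop() removes 1 → [1, 1, 0]
vals[-1] = vals[0]+vals[0] = 1+1 = 2 → [1, 1, 2]
sum = 4

4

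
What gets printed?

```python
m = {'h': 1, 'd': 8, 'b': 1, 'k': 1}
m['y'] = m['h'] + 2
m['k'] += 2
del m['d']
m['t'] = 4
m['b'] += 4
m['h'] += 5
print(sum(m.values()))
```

21

m['y'] = m['h']+2 = 3 → {'h': 1, 'd': 8, 'b': 1, 'k': 1, 'y': 3}
m['k'] = 1+2 = 3 → {'h': 1, 'd': 8, 'b': 1, 'k': 3, 'y': 3}
del 'd' → {'h': 1, 'b': 1, 'k': 3, 'y': 3}
m['t'] = 4 → {'h': 1, 'b': 1, 'k': 3, 'y': 3, 't': 4}
m['b'] = 1+4 = 5 → {'h': 1, 'b': 5, 'k': 3, 'y': 3, 't': 4}
m['h'] = 1+5 = 6 → {'h': 6, 'b': 5, 'k': 3, 'y': 3, 't': 4}
sum of values = 21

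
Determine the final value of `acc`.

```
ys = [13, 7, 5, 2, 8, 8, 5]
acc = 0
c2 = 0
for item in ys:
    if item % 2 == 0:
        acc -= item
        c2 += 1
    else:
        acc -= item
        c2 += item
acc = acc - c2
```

item=13: not even, acc = 0-13 = -13; c2=13
item=7: not even, acc = (-13)-7 = -20; c2=20
item=5: not even, acc = (-20)-5 = -25; c2=25
item=2: even, acc = (-25)-2 = -27; c2=26
item=8: even, acc = (-27)-8 = -35; c2=27
item=8: even, acc = (-35)-8 = -43; c2=28
item=5: not even, acc = (-43)-5 = -48; c2=33
acc-c2 = (-48)-33 = -81

-81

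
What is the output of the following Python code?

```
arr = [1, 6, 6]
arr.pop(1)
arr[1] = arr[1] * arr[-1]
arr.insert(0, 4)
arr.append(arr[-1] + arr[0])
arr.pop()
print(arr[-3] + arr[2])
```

pop(1) removes 6 → [1, 6]
arr[1] = arr[1]*arr[-1] = 6*6 = 36 → [1, 36]
insert 4 at 0 → [4, 1, 36]
append arr[-1]+arr[0] = 36+4 = 40 → [4, 1, 36, 40]
pop() removes 40 → [4, 1, 36]
arr[-3]+arr[2] = 4+36 = 40

40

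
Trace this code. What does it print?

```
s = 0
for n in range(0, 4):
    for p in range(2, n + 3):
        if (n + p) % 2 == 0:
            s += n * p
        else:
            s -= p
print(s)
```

n=0,p=2: even sum, s = 0+0 = 0
n=1,p=2: odd sum, s = 0-2 = -2
n=1,p=3: even sum, s = (-2)+3 = 1
n=2,p=2: even sum, s = 1+4 = 5
n=2,p=3: odd sum, s = 5-3 = 2
n=2,p=4: even sum, s = 2+8 = 10
n=3,p=2: odd sum, s = 10-2 = 8
n=3,p=3: even sum, s = 8+9 = 17
n=3,p=4: odd sum, s = 17-4 = 13
n=3,p=5: even sum, s = 13+15 = 28

28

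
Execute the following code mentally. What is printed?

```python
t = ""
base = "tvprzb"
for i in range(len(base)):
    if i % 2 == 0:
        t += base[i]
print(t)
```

i=0: add 't' → 't'
i=1: skip
i=2: add 'p' → 'tp'
i=3: skip
i=4: add 'z' → 'tpz'
i=5: skip

tpz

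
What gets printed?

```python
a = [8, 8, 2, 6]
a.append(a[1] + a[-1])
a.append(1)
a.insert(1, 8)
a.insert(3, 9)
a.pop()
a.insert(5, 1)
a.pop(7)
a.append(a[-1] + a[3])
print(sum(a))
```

append a[1]+a[-1] = 8+6 = 14 → [8, 8, 2, 6, 14]
append 1 → [8, 8, 2, 6, 14, 1]
insert 8 at 1 → [8, 8, 8, 2, 6, 14, 1]
insert 9 at 3 → [8, 8, 8, 9, 2, 6, 14, 1]
pop() removes 1 → [8, 8, 8, 9, 2, 6, 14]
insert 1 at 5 → [8, 8, 8, 9, 2, 1, 6, 14]
pop(7) removes 14 → [8, 8, 8, 9, 2, 1, 6]
append a[-1]+a[3] = 6+9 = 15 → [8, 8, 8, 9, 2, 1, 6, 15]
sum = 57

57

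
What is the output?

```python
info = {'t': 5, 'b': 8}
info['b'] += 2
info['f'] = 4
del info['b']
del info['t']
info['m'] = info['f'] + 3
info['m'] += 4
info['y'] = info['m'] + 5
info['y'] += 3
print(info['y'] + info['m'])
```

30

info['b'] = 8+2 = 10 → {'t': 5, 'b': 10}
info['f'] = 4 → {'t': 5, 'b': 10, 'f': 4}
del 'b' → {'t': 5, 'f': 4}
del 't' → {'f': 4}
info['m'] = info['f']+3 = 7 → {'f': 4, 'm': 7}
info['m'] = 7+4 = 11 → {'f': 4, 'm': 11}
info['y'] = info['m']+5 = 16 → {'f': 4, 'm': 11, 'y': 16}
info['y'] = 16+3 = 19 → {'f': 4, 'm': 11, 'y': 19}
info['y']+info['m'] = 19+11 = 30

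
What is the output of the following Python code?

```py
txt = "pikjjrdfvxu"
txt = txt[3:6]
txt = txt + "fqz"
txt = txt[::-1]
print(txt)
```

slice [3:6] → 'jjr'
+ 'fqz' → 'jjrfqz'
reverse → 'zqfrjj'

zqfrjj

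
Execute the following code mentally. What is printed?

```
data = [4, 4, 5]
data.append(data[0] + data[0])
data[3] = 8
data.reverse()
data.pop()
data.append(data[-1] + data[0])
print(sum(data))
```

append data[0]+data[0] = 4+4 = 8 → [4, 4, 5, 8]
data[3] = 8 → [4, 4, 5, 8]
reverse → [8, 5, 4, 4]
pop() removes 4 → [8, 5, 4]
append data[-1]+data[0] = 4+8 = 12 → [8, 5, 4, 12]
sum = 29

29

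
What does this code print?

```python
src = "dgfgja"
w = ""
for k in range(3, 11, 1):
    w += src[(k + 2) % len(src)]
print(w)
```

adgfgjad

k=3: add src[5]='a' → 'a'
k=4: add src[0]='d' → 'ad'
k=5: add src[1]='g' → 'adg'
k=6: add src[2]='f' → 'adgf'
k=7: add src[3]='g' → 'adgfg'
k=8: add src[4]='j' → 'adgfgj'
k=9: add src[5]='a' → 'adgfgja'
k=10: add src[0]='d' → 'adgfgjad'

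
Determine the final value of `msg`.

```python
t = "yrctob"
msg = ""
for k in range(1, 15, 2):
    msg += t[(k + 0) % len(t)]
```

k=1: add t[1]='r' → 'r'
k=3: add t[3]='t' → 'rt'
k=5: add t[5]='b' → 'rtb'
k=7: add t[1]='r' → 'rtbr'
k=9: add t[3]='t' → 'rtbrt'
k=11: add t[5]='b' → 'rtbrtb'
k=13: add t[1]='r' → 'rtbrtbr'

'rtbrtbr'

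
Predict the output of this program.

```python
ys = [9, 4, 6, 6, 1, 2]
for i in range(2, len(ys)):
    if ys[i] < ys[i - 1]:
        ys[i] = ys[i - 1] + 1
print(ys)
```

i=2: 6>=4, unchanged → [9, 4, 6, 6, 1, 2]
i=3: 6>=6, unchanged → [9, 4, 6, 6, 1, 2]
i=4: 1<6, ys[4] = 6+1 = 7 → [9, 4, 6, 6, 7, 2]
i=5: 2<7, ys[5] = 7+1 = 8 → [9, 4, 6, 6, 7, 8]

[9, 4, 6, 6, 7, 8]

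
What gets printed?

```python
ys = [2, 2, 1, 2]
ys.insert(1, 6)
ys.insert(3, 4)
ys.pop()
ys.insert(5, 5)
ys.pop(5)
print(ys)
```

insert 6 at 1 → [2, 6, 2, 1, 2]
insert 4 at 3 → [2, 6, 2, 4, 1, 2]
pop() removes 2 → [2, 6, 2, 4, 1]
insert 5 at 5 → [2, 6, 2, 4, 1, 5]
pop(5) removes 5 → [2, 6, 2, 4, 1]

[2, 6, 2, 4, 1]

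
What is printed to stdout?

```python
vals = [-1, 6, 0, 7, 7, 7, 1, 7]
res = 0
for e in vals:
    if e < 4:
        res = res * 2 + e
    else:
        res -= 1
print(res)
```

-14

e=-1: <4, res = 0*2+(-1) = -1
e=6: not <4, res = (-1)-1 = -2
e=0: <4, res = (-2)*2+0 = -4
e=7: not <4, res = (-4)-1 = -5
e=7: not <4, res = (-5)-1 = -6
e=7: not <4, res = (-6)-1 = -7
e=1: <4, res = (-7)*2+1 = -13
e=7: not <4, res = (-13)-1 = -14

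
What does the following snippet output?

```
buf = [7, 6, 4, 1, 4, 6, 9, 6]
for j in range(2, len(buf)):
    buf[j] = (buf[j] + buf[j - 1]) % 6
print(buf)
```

[7, 6, 4, 5, 3, 3, 0, 0]

j=2: buf[2] = (4+6)%6 = 4 → [7, 6, 4, 1, 4, 6, 9, 6]
j=3: buf[3] = (1+4)%6 = 5 → [7, 6, 4, 5, 4, 6, 9, 6]
j=4: buf[4] = (4+5)%6 = 3 → [7, 6, 4, 5, 3, 6, 9, 6]
j=5: buf[5] = (6+3)%6 = 3 → [7, 6, 4, 5, 3, 3, 9, 6]
j=6: buf[6] = (9+3)%6 = 0 → [7, 6, 4, 5, 3, 3, 0, 6]
j=7: buf[7] = (6+0)%6 = 0 → [7, 6, 4, 5, 3, 3, 0, 0]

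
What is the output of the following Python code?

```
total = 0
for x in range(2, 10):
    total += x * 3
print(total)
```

132

x=2: total = 0+2*3 = 6
x=3: total = 6+3*3 = 15
x=4: total = 15+4*3 = 27
x=5: total = 27+5*3 = 42
x=6: total = 42+6*3 = 60
x=7: total = 60+7*3 = 81
x=8: total = 81+8*3 = 105
x=9: total = 105+9*3 = 132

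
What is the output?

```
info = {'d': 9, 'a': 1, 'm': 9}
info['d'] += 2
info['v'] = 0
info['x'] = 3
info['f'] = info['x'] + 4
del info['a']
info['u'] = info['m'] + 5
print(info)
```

info['d'] = 9+2 = 11 → {'d': 11, 'a': 1, 'm': 9}
info['v'] = 0 → {'d': 11, 'a': 1, 'm': 9, 'v': 0}
info['x'] = 3 → {'d': 11, 'a': 1, 'm': 9, 'v': 0, 'x': 3}
info['f'] = info['x']+4 = 7 → {'d': 11, 'a': 1, 'm': 9, 'v': 0, 'x': 3, 'f': 7}
del 'a' → {'d': 11, 'm': 9, 'v': 0, 'x': 3, 'f': 7}
info['u'] = info['m']+5 = 14 → {'d': 11, 'm': 9, 'v': 0, 'x': 3, 'f': 7, 'u': 14}

{'d': 11, 'm': 9, 'v': 0, 'x': 3, 'f': 7, 'u': 14}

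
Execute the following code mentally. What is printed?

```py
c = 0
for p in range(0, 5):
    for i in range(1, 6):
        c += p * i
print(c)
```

150

p=0,i=1: c = 0+0 = 0
p=0,i=2: c = 0+0 = 0
p=0,i=3: c = 0+0 = 0
p=0,i=4: c = 0+0 = 0
p=0,i=5: c = 0+0 = 0
p=1,i=1: c = 0+1 = 1
p=1,i=2: c = 1+2 = 3
p=1,i=3: c = 3+3 = 6
p=1,i=4: c = 6+4 = 10
p=1,i=5: c = 10+5 = 15
p=2,i=1: c = 15+2 = 17
p=2,i=2: c = 17+4 = 21
p=2,i=3: c = 21+6 = 27
p=2,i=4: c = 27+8 = 35
p=2,i=5: c = 35+10 = 45
p=3,i=1: c = 45+3 = 48
p=3,i=2: c = 48+6 = 54
p=3,i=3: c = 54+9 = 63
p=3,i=4: c = 63+12 = 75
p=3,i=5: c = 75+15 = 90
p=4,i=1: c = 90+4 = 94
p=4,i=2: c = 94+8 = 102
p=4,i=3: c = 102+12 = 114
p=4,i=4: c = 114+16 = 130
p=4,i=5: c = 130+20 = 150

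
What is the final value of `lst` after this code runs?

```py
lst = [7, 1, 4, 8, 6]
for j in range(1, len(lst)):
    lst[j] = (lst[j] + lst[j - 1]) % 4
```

[7, 0, 0, 0, 2]

j=1: lst[1] = (1+7)%4 = 0 → [7, 0, 4, 8, 6]
j=2: lst[2] = (4+0)%4 = 0 → [7, 0, 0, 8, 6]
j=3: lst[3] = (8+0)%4 = 0 → [7, 0, 0, 0, 6]
j=4: lst[4] = (6+0)%4 = 2 → [7, 0, 0, 0, 2]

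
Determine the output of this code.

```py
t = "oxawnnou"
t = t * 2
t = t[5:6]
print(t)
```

repeat ×2 → 'oxawnnouoxawnnou'
slice [5:6] → 'n'

n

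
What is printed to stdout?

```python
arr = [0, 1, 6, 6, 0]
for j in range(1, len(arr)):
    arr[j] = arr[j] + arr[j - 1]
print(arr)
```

[0, 1, 7, 13, 13]

j=1: arr[1] = 1+0 = 1 → [0, 1, 6, 6, 0]
j=2: arr[2] = 6+1 = 7 → [0, 1, 7, 6, 0]
j=3: arr[3] = 6+7 = 13 → [0, 1, 7, 13, 0]
j=4: arr[4] = 0+13 = 13 → [0, 1, 7, 13, 13]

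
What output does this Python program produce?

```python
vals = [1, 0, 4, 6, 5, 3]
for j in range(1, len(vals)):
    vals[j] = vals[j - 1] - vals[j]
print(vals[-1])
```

j=1: vals[1] = 1-0 = 1 → [1, 1, 4, 6, 5, 3]
j=2: vals[2] = 1-4 = -3 → [1, 1, -3, 6, 5, 3]
j=3: vals[3] = (-3)-6 = -9 → [1, 1, -3, -9, 5, 3]
j=4: vals[4] = (-9)-5 = -14 → [1, 1, -3, -9, -14, 3]
j=5: vals[5] = (-14)-3 = -17 → [1, 1, -3, -9, -14, -17]

-17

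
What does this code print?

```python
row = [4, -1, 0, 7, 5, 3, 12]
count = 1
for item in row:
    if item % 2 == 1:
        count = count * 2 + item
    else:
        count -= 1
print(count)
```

24

item=4: not odd, count = 1-1 = 0
item=-1: odd, count = 0*2+(-1) = -1
item=0: not odd, count = (-1)-1 = -2
item=7: odd, count = (-2)*2+7 = 3
item=5: odd, count = 3*2+5 = 11
item=3: odd, count = 11*2+3 = 25
item=12: not odd, count = 25-1 = 24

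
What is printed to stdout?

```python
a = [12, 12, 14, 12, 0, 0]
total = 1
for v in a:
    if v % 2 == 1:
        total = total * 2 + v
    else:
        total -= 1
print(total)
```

-5

v=12: not odd, total = 1-1 = 0
v=12: not odd, total = 0-1 = -1
v=14: not odd, total = (-1)-1 = -2
v=12: not odd, total = (-2)-1 = -3
v=0: not odd, total = (-3)-1 = -4
v=0: not odd, total = (-4)-1 = -5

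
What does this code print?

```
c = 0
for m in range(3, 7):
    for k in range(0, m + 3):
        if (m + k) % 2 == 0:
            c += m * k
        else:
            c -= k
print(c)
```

m=3,k=0: odd sum, c = 0-0 = 0
m=3,k=1: even sum, c = 0+3 = 3
m=3,k=2: odd sum, c = 3-2 = 1
m=3,k=3: even sum, c = 1+9 = 10
m=3,k=4: odd sum, c = 10-4 = 6
m=3,k=5: even sum, c = 6+15 = 21
m=4,k=0: even sum, c = 21+0 = 21
m=4,k=1: odd sum, c = 21-1 = 20
m=4,k=2: even sum, c = 20+8 = 28
m=4,k=3: odd sum, c = 28-3 = 25
m=4,k=4: even sum, c = 25+16 = 41
m=4,k=5: odd sum, c = 41-5 = 36
m=4,k=6: even sum, c = 36+24 = 60
m=5,k=0: odd sum, c = 60-0 = 60
m=5,k=1: even sum, c = 60+5 = 65
m=5,k=2: odd sum, c = 65-2 = 63
m=5,k=3: even sum, c = 63+15 = 78
m=5,k=4: odd sum, c = 78-4 = 74
m=5,k=5: even sum, c = 74+25 = 99
m=5,k=6: odd sum, c = 99-6 = 93
m=5,k=7: even sum, c = 93+35 = 128
m=6,k=0: even sum, c = 128+0 = 128
m=6,k=1: odd sum, c = 128-1 = 127
m=6,k=2: even sum, c = 127+12 = 139
m=6,k=3: odd sum, c = 139-3 = 136
m=6,k=4: even sum, c = 136+24 = 160
m=6,k=5: odd sum, c = 160-5 = 155
m=6,k=6: even sum, c = 155+36 = 191
m=6,k=7: odd sum, c = 191-7 = 184
m=6,k=8: even sum, c = 184+48 = 232

232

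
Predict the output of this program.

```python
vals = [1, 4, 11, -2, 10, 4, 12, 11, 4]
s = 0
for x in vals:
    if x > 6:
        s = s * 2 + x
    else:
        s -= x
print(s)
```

79

x=1: not >6, s = 0-1 = -1
x=4: not >6, s = (-1)-4 = -5
x=11: >6, s = (-5)*2+11 = 1
x=-2: not >6, s = 1-(-2) = 3
x=10: >6, s = 3*2+10 = 16
x=4: not >6, s = 16-4 = 12
x=12: >6, s = 12*2+12 = 36
x=11: >6, s = 36*2+11 = 83
x=4: not >6, s = 83-4 = 79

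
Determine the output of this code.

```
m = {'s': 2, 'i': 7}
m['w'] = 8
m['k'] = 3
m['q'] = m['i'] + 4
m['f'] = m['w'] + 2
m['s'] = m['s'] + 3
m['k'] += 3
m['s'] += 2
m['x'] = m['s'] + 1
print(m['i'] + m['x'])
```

m['w'] = 8 → {'s': 2, 'i': 7, 'w': 8}
m['k'] = 3 → {'s': 2, 'i': 7, 'w': 8, 'k': 3}
m['q'] = m['i']+4 = 11 → {'s': 2, 'i': 7, 'w': 8, 'k': 3, 'q': 11}
m['f'] = m['w']+2 = 10 → {'s': 2, 'i': 7, 'w': 8, 'k': 3, 'q': 11, 'f': 10}
m['s'] = m['s']+3 = 5 → {'s': 5, 'i': 7, 'w': 8, 'k': 3, 'q': 11, 'f': 10}
m['k'] = 3+3 = 6 → {'s': 5, 'i': 7, 'w': 8, 'k': 6, 'q': 11, 'f': 10}
m['s'] = 5+2 = 7 → {'s': 7, 'i': 7, 'w': 8, 'k': 6, 'q': 11, 'f': 10}
m['x'] = m['s']+1 = 8 → {'s': 7, 'i': 7, 'w': 8, 'k': 6, 'q': 11, 'f': 10, 'x': 8}
m['i']+m['x'] = 7+8 = 15

15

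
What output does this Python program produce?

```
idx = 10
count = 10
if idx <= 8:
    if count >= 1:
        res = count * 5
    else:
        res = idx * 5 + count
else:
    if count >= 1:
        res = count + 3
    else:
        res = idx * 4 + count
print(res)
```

13

idx=10, count=10
idx <= 8 is False; count >= 1 is True
→ res = count + 3 = 13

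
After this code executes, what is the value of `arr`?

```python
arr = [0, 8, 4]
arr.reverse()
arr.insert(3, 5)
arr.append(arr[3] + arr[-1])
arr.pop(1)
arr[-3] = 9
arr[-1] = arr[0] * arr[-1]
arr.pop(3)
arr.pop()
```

[4, 9]

reverse → [4, 8, 0]
insert 5 at 3 → [4, 8, 0, 5]
append arr[3]+arr[-1] = 5+5 = 10 → [4, 8, 0, 5, 10]
pop(1) removes 8 → [4, 0, 5, 10]
arr[-3] = 9 → [4, 9, 5, 10]
arr[-1] = arr[0]*arr[-1] = 4*10 = 40 → [4, 9, 5, 40]
pop(3) removes 40 → [4, 9, 5]
pop() removes 5 → [4, 9]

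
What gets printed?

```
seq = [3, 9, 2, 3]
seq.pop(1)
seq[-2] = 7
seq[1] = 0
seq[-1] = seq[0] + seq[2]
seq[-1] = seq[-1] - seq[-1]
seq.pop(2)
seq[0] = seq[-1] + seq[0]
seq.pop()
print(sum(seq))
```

3

pop(1) removes 9 → [3, 2, 3]
seq[-2] = 7 → [3, 7, 3]
seq[1] = 0 → [3, 0, 3]
seq[-1] = seq[0]+seq[2] = 3+3 = 6 → [3, 0, 6]
seq[-1] = seq[-1]-seq[-1] = 6-6 = 0 → [3, 0, 0]
pop(2) removes 0 → [3, 0]
seq[0] = seq[-1]+seq[0] = 0+3 = 3 → [3, 0]
pop() removes 0 → [3]
sum = 3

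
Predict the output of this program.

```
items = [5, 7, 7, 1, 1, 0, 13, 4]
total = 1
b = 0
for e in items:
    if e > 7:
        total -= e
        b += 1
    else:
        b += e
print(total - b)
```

e=5: not >7; b=5
e=7: not >7; b=12
e=7: not >7; b=19
e=1: not >7; b=20
e=1: not >7; b=21
e=0: not >7; b=21
e=13: >7, total = 1-13 = -12; b=22
e=4: not >7; b=26
total-b = (-12)-26 = -38

-38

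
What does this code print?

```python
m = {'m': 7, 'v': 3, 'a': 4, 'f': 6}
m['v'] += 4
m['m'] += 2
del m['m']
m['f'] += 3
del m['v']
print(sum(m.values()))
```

m['v'] = 3+4 = 7 → {'m': 7, 'v': 7, 'a': 4, 'f': 6}
m['m'] = 7+2 = 9 → {'m': 9, 'v': 7, 'a': 4, 'f': 6}
del 'm' → {'v': 7, 'a': 4, 'f': 6}
m['f'] = 6+3 = 9 → {'v': 7, 'a': 4, 'f': 9}
del 'v' → {'a': 4, 'f': 9}
sum of values = 13

13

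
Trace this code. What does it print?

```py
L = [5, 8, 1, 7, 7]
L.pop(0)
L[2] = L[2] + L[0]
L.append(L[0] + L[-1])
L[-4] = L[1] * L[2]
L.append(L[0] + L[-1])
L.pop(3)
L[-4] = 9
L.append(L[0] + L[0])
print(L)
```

[8, 9, 15, 15, 23, 16]

pop(0) removes 5 → [8, 1, 7, 7]
L[2] = L[2]+L[0] = 7+8 = 15 → [8, 1, 15, 7]
append L[0]+L[-1] = 8+7 = 15 → [8, 1, 15, 7, 15]
L[-4] = L[1]*L[2] = 1*15 = 15 → [8, 15, 15, 7, 15]
append L[0]+L[-1] = 8+15 = 23 → [8, 15, 15, 7, 15, 23]
pop(3) removes 7 → [8, 15, 15, 15, 23]
L[-4] = 9 → [8, 9, 15, 15, 23]
append L[0]+L[0] = 8+8 = 16 → [8, 9, 15, 15, 23, 16]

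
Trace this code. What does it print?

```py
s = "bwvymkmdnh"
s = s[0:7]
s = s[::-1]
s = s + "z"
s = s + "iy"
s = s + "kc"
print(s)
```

slice [0:7] → 'bwvymkm'
reverse → 'mkmyvwb'
+ 'z' → 'mkmyvwbz'
+ 'iy' → 'mkmyvwbziy'
+ 'kc' → 'mkmyvwbziykc'

mkmyvwbziykc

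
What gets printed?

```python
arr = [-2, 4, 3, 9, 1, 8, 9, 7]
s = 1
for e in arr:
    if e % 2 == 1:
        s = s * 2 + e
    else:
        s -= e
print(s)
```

85

e=-2: not odd, s = 1-(-2) = 3
e=4: not odd, s = 3-4 = -1
e=3: odd, s = (-1)*2+3 = 1
e=9: odd, s = 1*2+9 = 11
e=1: odd, s = 11*2+1 = 23
e=8: not odd, s = 23-8 = 15
e=9: odd, s = 15*2+9 = 39
e=7: odd, s = 39*2+7 = 85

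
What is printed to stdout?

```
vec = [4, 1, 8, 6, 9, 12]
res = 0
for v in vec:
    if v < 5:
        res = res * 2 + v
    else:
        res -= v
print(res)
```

v=4: <5, res = 0*2+4 = 4
v=1: <5, res = 4*2+1 = 9
v=8: not <5, res = 9-8 = 1
v=6: not <5, res = 1-6 = -5
v=9: not <5, res = (-5)-9 = -14
v=12: not <5, res = (-14)-12 = -26

-26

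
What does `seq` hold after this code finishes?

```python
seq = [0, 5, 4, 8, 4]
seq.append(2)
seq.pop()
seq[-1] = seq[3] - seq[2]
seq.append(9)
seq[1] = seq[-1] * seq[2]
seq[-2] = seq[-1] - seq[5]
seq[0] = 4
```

append 2 → [0, 5, 4, 8, 4, 2]
pop() removes 2 → [0, 5, 4, 8, 4]
seq[-1] = seq[3]-seq[2] = 8-4 = 4 → [0, 5, 4, 8, 4]
append 9 → [0, 5, 4, 8, 4, 9]
seq[1] = seq[-1]*seq[2] = 9*4 = 36 → [0, 36, 4, 8, 4, 9]
seq[-2] = seq[-1]-seq[5] = 9-9 = 0 → [0, 36, 4, 8, 0, 9]
seq[0] = 4 → [4, 36, 4, 8, 0, 9]

[4, 36, 4, 8, 0, 9]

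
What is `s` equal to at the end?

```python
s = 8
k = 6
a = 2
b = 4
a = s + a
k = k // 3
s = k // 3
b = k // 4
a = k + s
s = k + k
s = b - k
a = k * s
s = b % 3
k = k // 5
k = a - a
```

a = 8+2 = 10
k = 6//3 = 2
s = 2//3 = 0
b = 2//4 = 0
a = 2+0 = 2
s = 2+2 = 4
s = 0-2 = -2
a = 2*(-2) = -4
s = 0%3 = 0
k = 2//5 = 0
k = (-4)-(-4) = 0

0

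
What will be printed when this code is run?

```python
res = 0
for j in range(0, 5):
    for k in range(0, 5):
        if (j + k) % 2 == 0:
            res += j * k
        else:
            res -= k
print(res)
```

j=0,k=0: even sum, res = 0+0 = 0
j=0,k=1: odd sum, res = 0-1 = -1
j=0,k=2: even sum, res = (-1)+0 = -1
j=0,k=3: odd sum, res = (-1)-3 = -4
j=0,k=4: even sum, res = (-4)+0 = -4
j=1,k=0: odd sum, res = (-4)-0 = -4
j=1,k=1: even sum, res = (-4)+1 = -3
j=1,k=2: odd sum, res = (-3)-2 = -5
j=1,k=3: even sum, res = (-5)+3 = -2
j=1,k=4: odd sum, res = (-2)-4 = -6
j=2,k=0: even sum, res = (-6)+0 = -6
j=2,k=1: odd sum, res = (-6)-1 = -7
j=2,k=2: even sum, res = (-7)+4 = -3
j=2,k=3: odd sum, res = (-3)-3 = -6
j=2,k=4: even sum, res = (-6)+8 = 2
j=3,k=0: odd sum, res = 2-0 = 2
j=3,k=1: even sum, res = 2+3 = 5
j=3,k=2: odd sum, res = 5-2 = 3
j=3,k=3: even sum, res = 3+9 = 12
j=3,k=4: odd sum, res = 12-4 = 8
j=4,k=0: even sum, res = 8+0 = 8
j=4,k=1: odd sum, res = 8-1 = 7
j=4,k=2: even sum, res = 7+8 = 15
j=4,k=3: odd sum, res = 15-3 = 12
j=4,k=4: even sum, res = 12+16 = 28

28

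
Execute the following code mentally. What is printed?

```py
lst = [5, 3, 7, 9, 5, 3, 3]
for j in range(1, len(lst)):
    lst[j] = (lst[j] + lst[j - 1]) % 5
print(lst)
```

[5, 3, 0, 4, 4, 2, 0]

j=1: lst[1] = (3+5)%5 = 3 → [5, 3, 7, 9, 5, 3, 3]
j=2: lst[2] = (7+3)%5 = 0 → [5, 3, 0, 9, 5, 3, 3]
j=3: lst[3] = (9+0)%5 = 4 → [5, 3, 0, 4, 5, 3, 3]
j=4: lst[4] = (5+4)%5 = 4 → [5, 3, 0, 4, 4, 3, 3]
j=5: lst[5] = (3+4)%5 = 2 → [5, 3, 0, 4, 4, 2, 3]
j=6: lst[6] = (3+2)%5 = 0 → [5, 3, 0, 4, 4, 2, 0]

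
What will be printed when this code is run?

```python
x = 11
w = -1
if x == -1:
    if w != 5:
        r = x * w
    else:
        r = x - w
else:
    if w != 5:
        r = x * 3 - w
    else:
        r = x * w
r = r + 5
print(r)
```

x=11, w=-1
x == -1 is False; w != 5 is True
→ r = x * 3 - w = 34
r = 34+5 = 39

39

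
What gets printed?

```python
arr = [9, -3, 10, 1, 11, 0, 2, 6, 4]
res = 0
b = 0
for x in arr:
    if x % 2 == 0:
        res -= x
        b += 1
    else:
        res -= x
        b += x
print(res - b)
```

x=9: not even, res = 0-9 = -9; b=9
x=-3: not even, res = (-9)-(-3) = -6; b=6
x=10: even, res = (-6)-10 = -16; b=7
x=1: not even, res = (-16)-1 = -17; b=8
x=11: not even, res = (-17)-11 = -28; b=19
x=0: even, res = (-28)-0 = -28; b=20
x=2: even, res = (-28)-2 = -30; b=21
x=6: even, res = (-30)-6 = -36; b=22
x=4: even, res = (-36)-4 = -40; b=23
res-b = (-40)-23 = -63

-63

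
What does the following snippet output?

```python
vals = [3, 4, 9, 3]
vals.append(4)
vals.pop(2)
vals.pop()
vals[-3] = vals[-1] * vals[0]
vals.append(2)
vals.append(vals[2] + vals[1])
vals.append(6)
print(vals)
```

[9, 4, 3, 2, 7, 6]

append 4 → [3, 4, 9, 3, 4]
pop(2) removes 9 → [3, 4, 3, 4]
pop() removes 4 → [3, 4, 3]
vals[-3] = vals[-1]*vals[0] = 3*3 = 9 → [9, 4, 3]
append 2 → [9, 4, 3, 2]
append vals[2]+vals[1] = 3+4 = 7 → [9, 4, 3, 2, 7]
append 6 → [9, 4, 3, 2, 7, 6]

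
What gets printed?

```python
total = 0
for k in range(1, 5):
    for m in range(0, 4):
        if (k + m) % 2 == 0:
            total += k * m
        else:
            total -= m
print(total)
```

k=1,m=0: odd sum, total = 0-0 = 0
k=1,m=1: even sum, total = 0+1 = 1
k=1,m=2: odd sum, total = 1-2 = -1
k=1,m=3: even sum, total = (-1)+3 = 2
k=2,m=0: even sum, total = 2+0 = 2
k=2,m=1: odd sum, total = 2-1 = 1
k=2,m=2: even sum, total = 1+4 = 5
k=2,m=3: odd sum, total = 5-3 = 2
k=3,m=0: odd sum, total = 2-0 = 2
k=3,m=1: even sum, total = 2+3 = 5
k=3,m=2: odd sum, total = 5-2 = 3
k=3,m=3: even sum, total = 3+9 = 12
k=4,m=0: even sum, total = 12+0 = 12
k=4,m=1: odd sum, total = 12-1 = 11
k=4,m=2: even sum, total = 11+8 = 19
k=4,m=3: odd sum, total = 19-3 = 16

16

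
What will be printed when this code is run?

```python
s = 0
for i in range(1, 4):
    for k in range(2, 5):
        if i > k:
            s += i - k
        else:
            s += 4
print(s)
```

i=1,k=2: not 1>2, s = 0+4 = 4
i=1,k=3: not 1>3, s = 4+4 = 8
i=1,k=4: not 1>4, s = 8+4 = 12
i=2,k=2: not 2>2, s = 12+4 = 16
i=2,k=3: not 2>3, s = 16+4 = 20
i=2,k=4: not 2>4, s = 20+4 = 24
i=3,k=2: 3>2, s = 24+1 = 25
i=3,k=3: not 3>3, s = 25+4 = 29
i=3,k=4: not 3>4, s = 29+4 = 33

33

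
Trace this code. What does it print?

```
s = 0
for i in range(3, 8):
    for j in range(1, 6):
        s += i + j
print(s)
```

200

i=3,j=1: s = 0+4 = 4
i=3,j=2: s = 4+5 = 9
i=3,j=3: s = 9+6 = 15
i=3,j=4: s = 15+7 = 22
i=3,j=5: s = 22+8 = 30
i=4,j=1: s = 30+5 = 35
i=4,j=2: s = 35+6 = 41
i=4,j=3: s = 41+7 = 48
i=4,j=4: s = 48+8 = 56
i=4,j=5: s = 56+9 = 65
i=5,j=1: s = 65+6 = 71
i=5,j=2: s = 71+7 = 78
i=5,j=3: s = 78+8 = 86
i=5,j=4: s = 86+9 = 95
i=5,j=5: s = 95+10 = 105
i=6,j=1: s = 105+7 = 112
i=6,j=2: s = 112+8 = 120
i=6,j=3: s = 120+9 = 129
i=6,j=4: s = 129+10 = 139
i=6,j=5: s = 139+11 = 150
i=7,j=1: s = 150+8 = 158
i=7,j=2: s = 158+9 = 167
i=7,j=3: s = 167+10 = 177
i=7,j=4: s = 177+11 = 188
i=7,j=5: s = 188+12 = 200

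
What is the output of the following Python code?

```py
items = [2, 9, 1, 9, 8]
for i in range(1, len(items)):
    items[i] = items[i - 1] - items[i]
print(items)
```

i=1: items[1] = 2-9 = -7 → [2, -7, 1, 9, 8]
i=2: items[2] = (-7)-1 = -8 → [2, -7, -8, 9, 8]
i=3: items[3] = (-8)-9 = -17 → [2, -7, -8, -17, 8]
i=4: items[4] = (-17)-8 = -25 → [2, -7, -8, -17, -25]

[2, -7, -8, -17, -25]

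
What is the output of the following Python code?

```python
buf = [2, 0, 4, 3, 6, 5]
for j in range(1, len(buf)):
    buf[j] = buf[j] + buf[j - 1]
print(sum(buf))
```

j=1: buf[1] = 0+2 = 2 → [2, 2, 4, 3, 6, 5]
j=2: buf[2] = 4+2 = 6 → [2, 2, 6, 3, 6, 5]
j=3: buf[3] = 3+6 = 9 → [2, 2, 6, 9, 6, 5]
j=4: buf[4] = 6+9 = 15 → [2, 2, 6, 9, 15, 5]
j=5: buf[5] = 5+15 = 20 → [2, 2, 6, 9, 15, 20]
sum = 54

54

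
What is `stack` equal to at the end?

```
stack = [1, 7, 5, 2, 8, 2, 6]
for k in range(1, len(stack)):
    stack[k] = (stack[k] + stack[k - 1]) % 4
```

k=1: stack[1] = (7+1)%4 = 0 → [1, 0, 5, 2, 8, 2, 6]
k=2: stack[2] = (5+0)%4 = 1 → [1, 0, 1, 2, 8, 2, 6]
k=3: stack[3] = (2+1)%4 = 3 → [1, 0, 1, 3, 8, 2, 6]
k=4: stack[4] = (8+3)%4 = 3 → [1, 0, 1, 3, 3, 2, 6]
k=5: stack[5] = (2+3)%4 = 1 → [1, 0, 1, 3, 3, 1, 6]
k=6: stack[6] = (6+1)%4 = 3 → [1, 0, 1, 3, 3, 1, 3]

[1, 0, 1, 3, 3, 1, 3]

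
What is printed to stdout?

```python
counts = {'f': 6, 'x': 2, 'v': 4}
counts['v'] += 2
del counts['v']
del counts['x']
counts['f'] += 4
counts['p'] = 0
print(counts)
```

{'f': 10, 'p': 0}

counts['v'] = 4+2 = 6 → {'f': 6, 'x': 2, 'v': 6}
del 'v' → {'f': 6, 'x': 2}
del 'x' → {'f': 6}
counts['f'] = 6+4 = 10 → {'f': 10}
counts['p'] = 0 → {'f': 10, 'p': 0}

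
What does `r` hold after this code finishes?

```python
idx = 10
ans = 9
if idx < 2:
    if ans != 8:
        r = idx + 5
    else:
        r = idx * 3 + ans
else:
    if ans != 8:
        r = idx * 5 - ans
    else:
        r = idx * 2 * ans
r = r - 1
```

40

idx=10, ans=9
idx < 2 is False; ans != 8 is True
→ r = idx * 5 - ans = 41
r = 41-1 = 40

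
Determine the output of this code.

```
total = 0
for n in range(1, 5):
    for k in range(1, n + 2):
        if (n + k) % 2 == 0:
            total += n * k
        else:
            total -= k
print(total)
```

n=1,k=1: even sum, total = 0+1 = 1
n=1,k=2: odd sum, total = 1-2 = -1
n=2,k=1: odd sum, total = (-1)-1 = -2
n=2,k=2: even sum, total = (-2)+4 = 2
n=2,k=3: odd sum, total = 2-3 = -1
n=3,k=1: even sum, total = (-1)+3 = 2
n=3,k=2: odd sum, total = 2-2 = 0
n=3,k=3: even sum, total = 0+9 = 9
n=3,k=4: odd sum, total = 9-4 = 5
n=4,k=1: odd sum, total = 5-1 = 4
n=4,k=2: even sum, total = 4+8 = 12
n=4,k=3: odd sum, total = 12-3 = 9
n=4,k=4: even sum, total = 9+16 = 25
n=4,k=5: odd sum, total = 25-5 = 20

20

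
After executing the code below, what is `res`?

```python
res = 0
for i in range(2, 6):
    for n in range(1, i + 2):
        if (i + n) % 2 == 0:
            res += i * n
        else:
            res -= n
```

54

i=2,n=1: odd sum, res = 0-1 = -1
i=2,n=2: even sum, res = (-1)+4 = 3
i=2,n=3: odd sum, res = 3-3 = 0
i=3,n=1: even sum, res = 0+3 = 3
i=3,n=2: odd sum, res = 3-2 = 1
i=3,n=3: even sum, res = 1+9 = 10
i=3,n=4: odd sum, res = 10-4 = 6
i=4,n=1: odd sum, res = 6-1 = 5
i=4,n=2: even sum, res = 5+8 = 13
i=4,n=3: odd sum, res = 13-3 = 10
i=4,n=4: even sum, res = 10+16 = 26
i=4,n=5: odd sum, res = 26-5 = 21
i=5,n=1: even sum, res = 21+5 = 26
i=5,n=2: odd sum, res = 26-2 = 24
i=5,n=3: even sum, res = 24+15 = 39
i=5,n=4: odd sum, res = 39-4 = 35
i=5,n=5: even sum, res = 35+25 = 60
i=5,n=6: odd sum, res = 60-6 = 54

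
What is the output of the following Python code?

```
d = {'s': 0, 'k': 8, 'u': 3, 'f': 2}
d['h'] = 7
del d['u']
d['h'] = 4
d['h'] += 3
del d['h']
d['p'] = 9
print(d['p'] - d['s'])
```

d['h'] = 7 → {'s': 0, 'k': 8, 'u': 3, 'f': 2, 'h': 7}
del 'u' → {'s': 0, 'k': 8, 'f': 2, 'h': 7}
d['h'] = 4 → {'s': 0, 'k': 8, 'f': 2, 'h': 4}
d['h'] = 4+3 = 7 → {'s': 0, 'k': 8, 'f': 2, 'h': 7}
del 'h' → {'s': 0, 'k': 8, 'f': 2}
d['p'] = 9 → {'s': 0, 'k': 8, 'f': 2, 'p': 9}
d['p']-d['s'] = 9-0 = 9

9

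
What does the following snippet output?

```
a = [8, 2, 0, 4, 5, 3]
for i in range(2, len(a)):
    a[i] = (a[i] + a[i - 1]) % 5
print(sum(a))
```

i=2: a[2] = (0+2)%5 = 2 → [8, 2, 2, 4, 5, 3]
i=3: a[3] = (4+2)%5 = 1 → [8, 2, 2, 1, 5, 3]
i=4: a[4] = (5+1)%5 = 1 → [8, 2, 2, 1, 1, 3]
i=5: a[5] = (3+1)%5 = 4 → [8, 2, 2, 1, 1, 4]
sum = 18

18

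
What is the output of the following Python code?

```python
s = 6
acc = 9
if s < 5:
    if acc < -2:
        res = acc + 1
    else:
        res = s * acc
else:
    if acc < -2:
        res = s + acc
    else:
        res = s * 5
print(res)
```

30

s=6, acc=9
s < 5 is False; acc < -2 is False
→ res = s * 5 = 30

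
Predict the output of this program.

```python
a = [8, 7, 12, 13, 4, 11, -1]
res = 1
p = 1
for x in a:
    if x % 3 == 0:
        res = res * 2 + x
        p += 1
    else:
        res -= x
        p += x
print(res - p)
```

-87

x=8: not %3==0, res = 1-8 = -7; p=9
x=7: not %3==0, res = (-7)-7 = -14; p=16
x=12: %3==0, res = (-14)*2+12 = -16; p=17
x=13: not %3==0, res = (-16)-13 = -29; p=30
x=4: not %3==0, res = (-29)-4 = -33; p=34
x=11: not %3==0, res = (-33)-11 = -44; p=45
x=-1: not %3==0, res = (-44)-(-1) = -43; p=44
res-p = (-43)-44 = -87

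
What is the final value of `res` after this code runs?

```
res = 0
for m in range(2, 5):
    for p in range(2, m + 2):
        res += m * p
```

93

m=2,p=2: res = 0+4 = 4
m=2,p=3: res = 4+6 = 10
m=3,p=2: res = 10+6 = 16
m=3,p=3: res = 16+9 = 25
m=3,p=4: res = 25+12 = 37
m=4,p=2: res = 37+8 = 45
m=4,p=3: res = 45+12 = 57
m=4,p=4: res = 57+16 = 73
m=4,p=5: res = 73+20 = 93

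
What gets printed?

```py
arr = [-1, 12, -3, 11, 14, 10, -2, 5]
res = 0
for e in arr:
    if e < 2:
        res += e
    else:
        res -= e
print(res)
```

-58

e=-1: <2, res = 0+(-1) = -1
e=12: not <2, res = (-1)-12 = -13
e=-3: <2, res = (-13)+(-3) = -16
e=11: not <2, res = (-16)-11 = -27
e=14: not <2, res = (-27)-14 = -41
e=10: not <2, res = (-41)-10 = -51
e=-2: <2, res = (-51)+(-2) = -53
e=5: not <2, res = (-53)-5 = -58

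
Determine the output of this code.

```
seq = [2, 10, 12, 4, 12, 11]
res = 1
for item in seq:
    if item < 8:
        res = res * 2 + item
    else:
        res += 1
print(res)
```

item=2: <8, res = 1*2+2 = 4
item=10: not <8, res = 4+1 = 5
item=12: not <8, res = 5+1 = 6
item=4: <8, res = 6*2+4 = 16
item=12: not <8, res = 16+1 = 17
item=11: not <8, res = 17+1 = 18

18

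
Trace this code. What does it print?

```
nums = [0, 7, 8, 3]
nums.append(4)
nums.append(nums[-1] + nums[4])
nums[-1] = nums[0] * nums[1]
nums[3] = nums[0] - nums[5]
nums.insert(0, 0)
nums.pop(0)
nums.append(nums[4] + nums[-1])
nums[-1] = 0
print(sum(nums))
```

append 4 → [0, 7, 8, 3, 4]
append nums[-1]+nums[4] = 4+4 = 8 → [0, 7, 8, 3, 4, 8]
nums[-1] = nums[0]*nums[1] = 0*7 = 0 → [0, 7, 8, 3, 4, 0]
nums[3] = nums[0]-nums[5] = 0-0 = 0 → [0, 7, 8, 0, 4, 0]
insert 0 at 0 → [0, 0, 7, 8, 0, 4, 0]
pop(0) removes 0 → [0, 7, 8, 0, 4, 0]
append nums[4]+nums[-1] = 4+0 = 4 → [0, 7, 8, 0, 4, 0, 4]
nums[-1] = 0 → [0, 7, 8, 0, 4, 0, 0]
sum = 19

19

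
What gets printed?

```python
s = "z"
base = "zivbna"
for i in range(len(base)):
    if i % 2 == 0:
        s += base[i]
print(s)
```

zzvn

i=0: add 'z' → 'zz'
i=1: skip
i=2: add 'v' → 'zzv'
i=3: skip
i=4: add 'n' → 'zzvn'
i=5: skip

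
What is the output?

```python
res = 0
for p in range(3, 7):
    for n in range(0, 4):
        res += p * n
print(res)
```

108

p=3,n=0: res = 0+0 = 0
p=3,n=1: res = 0+3 = 3
p=3,n=2: res = 3+6 = 9
p=3,n=3: res = 9+9 = 18
p=4,n=0: res = 18+0 = 18
p=4,n=1: res = 18+4 = 22
p=4,n=2: res = 22+8 = 30
p=4,n=3: res = 30+12 = 42
p=5,n=0: res = 42+0 = 42
p=5,n=1: res = 42+5 = 47
p=5,n=2: res = 47+10 = 57
p=5,n=3: res = 57+15 = 72
p=6,n=0: res = 72+0 = 72
p=6,n=1: res = 72+6 = 78
p=6,n=2: res = 78+12 = 90
p=6,n=3: res = 90+18 = 108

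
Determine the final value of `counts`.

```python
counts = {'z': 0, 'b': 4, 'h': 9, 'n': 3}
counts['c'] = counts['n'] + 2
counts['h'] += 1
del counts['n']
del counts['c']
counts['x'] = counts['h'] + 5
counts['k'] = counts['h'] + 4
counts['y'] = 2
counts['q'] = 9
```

counts['c'] = counts['n']+2 = 5 → {'z': 0, 'b': 4, 'h': 9, 'n': 3, 'c': 5}
counts['h'] = 9+1 = 10 → {'z': 0, 'b': 4, 'h': 10, 'n': 3, 'c': 5}
del 'n' → {'z': 0, 'b': 4, 'h': 10, 'c': 5}
del 'c' → {'z': 0, 'b': 4, 'h': 10}
counts['x'] = counts['h']+5 = 15 → {'z': 0, 'b': 4, 'h': 10, 'x': 15}
counts['k'] = counts['h']+4 = 14 → {'z': 0, 'b': 4, 'h': 10, 'x': 15, 'k': 14}
counts['y'] = 2 → {'z': 0, 'b': 4, 'h': 10, 'x': 15, 'k': 14, 'y': 2}
counts['q'] = 9 → {'z': 0, 'b': 4, 'h': 10, 'x': 15, 'k': 14, 'y': 2, 'q': 9}

{'z': 0, 'b': 4, 'h': 10, 'x': 15, 'k': 14, 'y': 2, 'q': 9}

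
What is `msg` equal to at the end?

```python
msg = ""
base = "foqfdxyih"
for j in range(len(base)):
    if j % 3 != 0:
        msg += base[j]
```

'oqdxih'

j=0: skip
j=1: add 'o' → 'o'
j=2: add 'q' → 'oq'
j=3: skip
j=4: add 'd' → 'oqd'
j=5: add 'x' → 'oqdx'
j=6: skip
j=7: add 'i' → 'oqdxi'
j=8: add 'h' → 'oqdxih'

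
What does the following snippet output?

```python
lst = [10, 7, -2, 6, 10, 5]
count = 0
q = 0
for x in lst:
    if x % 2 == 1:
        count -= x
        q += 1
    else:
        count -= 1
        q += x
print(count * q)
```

x=10: not odd, count = 0-1 = -1; q=10
x=7: odd, count = (-1)-7 = -8; q=11
x=-2: not odd, count = (-8)-1 = -9; q=9
x=6: not odd, count = (-9)-1 = -10; q=15
x=10: not odd, count = (-10)-1 = -11; q=25
x=5: odd, count = (-11)-5 = -16; q=26
count*q = (-16)*26 = -416

-416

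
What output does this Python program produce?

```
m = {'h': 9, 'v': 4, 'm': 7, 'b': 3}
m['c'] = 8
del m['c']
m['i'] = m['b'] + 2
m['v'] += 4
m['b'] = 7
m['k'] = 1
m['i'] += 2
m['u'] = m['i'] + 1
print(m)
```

{'h': 9, 'v': 8, 'm': 7, 'b': 7, 'i': 7, 'k': 1, 'u': 8}

m['c'] = 8 → {'h': 9, 'v': 4, 'm': 7, 'b': 3, 'c': 8}
del 'c' → {'h': 9, 'v': 4, 'm': 7, 'b': 3}
m['i'] = m['b']+2 = 5 → {'h': 9, 'v': 4, 'm': 7, 'b': 3, 'i': 5}
m['v'] = 4+4 = 8 → {'h': 9, 'v': 8, 'm': 7, 'b': 3, 'i': 5}
m['b'] = 7 → {'h': 9, 'v': 8, 'm': 7, 'b': 7, 'i': 5}
m['k'] = 1 → {'h': 9, 'v': 8, 'm': 7, 'b': 7, 'i': 5, 'k': 1}
m['i'] = 5+2 = 7 → {'h': 9, 'v': 8, 'm': 7, 'b': 7, 'i': 7, 'k': 1}
m['u'] = m['i']+1 = 8 → {'h': 9, 'v': 8, 'm': 7, 'b': 7, 'i': 7, 'k': 1, 'u': 8}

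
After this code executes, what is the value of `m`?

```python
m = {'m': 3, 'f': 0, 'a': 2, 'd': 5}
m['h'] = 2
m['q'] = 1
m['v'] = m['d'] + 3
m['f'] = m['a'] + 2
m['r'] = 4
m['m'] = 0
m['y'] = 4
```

{'m': 0, 'f': 4, 'a': 2, 'd': 5, 'h': 2, 'q': 1, 'v': 8, 'r': 4, 'y': 4}

m['h'] = 2 → {'m': 3, 'f': 0, 'a': 2, 'd': 5, 'h': 2}
m['q'] = 1 → {'m': 3, 'f': 0, 'a': 2, 'd': 5, 'h': 2, 'q': 1}
m['v'] = m['d']+3 = 8 → {'m': 3, 'f': 0, 'a': 2, 'd': 5, 'h': 2, 'q': 1, 'v': 8}
m['f'] = m['a']+2 = 4 → {'m': 3, 'f': 4, 'a': 2, 'd': 5, 'h': 2, 'q': 1, 'v': 8}
m['r'] = 4 → {'m': 3, 'f': 4, 'a': 2, 'd': 5, 'h': 2, 'q': 1, 'v': 8, 'r': 4}
m['m'] = 0 → {'m': 0, 'f': 4, 'a': 2, 'd': 5, 'h': 2, 'q': 1, 'v': 8, 'r': 4}
m['y'] = 4 → {'m': 0, 'f': 4, 'a': 2, 'd': 5, 'h': 2, 'q': 1, 'v': 8, 'r': 4, 'y': 4}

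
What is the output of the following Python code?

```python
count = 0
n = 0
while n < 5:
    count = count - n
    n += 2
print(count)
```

n=0: count = 0-0 = 0
n=2: count = 0-2 = -2
n=4: count = (-2)-4 = -6

-6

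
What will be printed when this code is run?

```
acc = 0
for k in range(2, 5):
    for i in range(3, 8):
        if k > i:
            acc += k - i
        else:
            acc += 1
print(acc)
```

k=2,i=3: not 2>3, acc = 0+1 = 1
k=2,i=4: not 2>4, acc = 1+1 = 2
k=2,i=5: not 2>5, acc = 2+1 = 3
k=2,i=6: not 2>6, acc = 3+1 = 4
k=2,i=7: not 2>7, acc = 4+1 = 5
k=3,i=3: not 3>3, acc = 5+1 = 6
k=3,i=4: not 3>4, acc = 6+1 = 7
k=3,i=5: not 3>5, acc = 7+1 = 8
k=3,i=6: not 3>6, acc = 8+1 = 9
k=3,i=7: not 3>7, acc = 9+1 = 10
k=4,i=3: 4>3, acc = 10+1 = 11
k=4,i=4: not 4>4, acc = 11+1 = 12
k=4,i=5: not 4>5, acc = 12+1 = 13
k=4,i=6: not 4>6, acc = 13+1 = 14
k=4,i=7: not 4>7, acc = 14+1 = 15

15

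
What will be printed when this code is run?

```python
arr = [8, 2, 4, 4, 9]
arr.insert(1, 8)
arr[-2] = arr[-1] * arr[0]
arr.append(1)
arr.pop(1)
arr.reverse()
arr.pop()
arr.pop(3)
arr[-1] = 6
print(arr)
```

insert 8 at 1 → [8, 8, 2, 4, 4, 9]
arr[-2] = arr[-1]*arr[0] = 9*8 = 72 → [8, 8, 2, 4, 72, 9]
append 1 → [8, 8, 2, 4, 72, 9, 1]
pop(1) removes 8 → [8, 2, 4, 72, 9, 1]
reverse → [1, 9, 72, 4, 2, 8]
pop() removes 8 → [1, 9, 72, 4, 2]
pop(3) removes 4 → [1, 9, 72, 2]
arr[-1] = 6 → [1, 9, 72, 6]

[1, 9, 72, 6]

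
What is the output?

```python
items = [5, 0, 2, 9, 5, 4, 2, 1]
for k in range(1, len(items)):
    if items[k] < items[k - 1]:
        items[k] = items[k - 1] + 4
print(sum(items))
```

k=1: 0<5, items[1] = 5+4 = 9 → [5, 9, 2, 9, 5, 4, 2, 1]
k=2: 2<9, items[2] = 9+4 = 13 → [5, 9, 13, 9, 5, 4, 2, 1]
k=3: 9<13, items[3] = 13+4 = 17 → [5, 9, 13, 17, 5, 4, 2, 1]
k=4: 5<17, items[4] = 17+4 = 21 → [5, 9, 13, 17, 21, 4, 2, 1]
k=5: 4<21, items[5] = 21+4 = 25 → [5, 9, 13, 17, 21, 25, 2, 1]
k=6: 2<25, items[6] = 25+4 = 29 → [5, 9, 13, 17, 21, 25, 29, 1]
k=7: 1<29, items[7] = 29+4 = 33 → [5, 9, 13, 17, 21, 25, 29, 33]
sum = 152

152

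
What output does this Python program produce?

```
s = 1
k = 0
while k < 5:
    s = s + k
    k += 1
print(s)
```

k=0: s = 1+0 = 1
k=1: s = 1+1 = 2
k=2: s = 2+2 = 4
k=3: s = 4+3 = 7
k=4: s = 7+4 = 11

11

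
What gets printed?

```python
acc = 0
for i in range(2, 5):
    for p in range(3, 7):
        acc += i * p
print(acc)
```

162

i=2,p=3: acc = 0+6 = 6
i=2,p=4: acc = 6+8 = 14
i=2,p=5: acc = 14+10 = 24
i=2,p=6: acc = 24+12 = 36
i=3,p=3: acc = 36+9 = 45
i=3,p=4: acc = 45+12 = 57
i=3,p=5: acc = 57+15 = 72
i=3,p=6: acc = 72+18 = 90
i=4,p=3: acc = 90+12 = 102
i=4,p=4: acc = 102+16 = 118
i=4,p=5: acc = 118+20 = 138
i=4,p=6: acc = 138+24 = 162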